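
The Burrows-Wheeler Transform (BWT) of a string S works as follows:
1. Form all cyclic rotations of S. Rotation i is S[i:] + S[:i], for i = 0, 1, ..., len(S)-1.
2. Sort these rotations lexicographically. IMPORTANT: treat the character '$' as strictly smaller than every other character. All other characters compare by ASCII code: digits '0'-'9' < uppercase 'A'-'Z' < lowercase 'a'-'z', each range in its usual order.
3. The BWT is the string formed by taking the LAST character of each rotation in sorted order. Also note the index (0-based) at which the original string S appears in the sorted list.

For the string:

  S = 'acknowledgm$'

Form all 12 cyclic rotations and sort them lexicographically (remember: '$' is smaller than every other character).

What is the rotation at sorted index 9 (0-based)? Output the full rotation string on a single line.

Answer: nowledgm$ack

Derivation:
All 12 rotations (rotation i = S[i:]+S[:i]):
  rot[0] = acknowledgm$
  rot[1] = cknowledgm$a
  rot[2] = knowledgm$ac
  rot[3] = nowledgm$ack
  rot[4] = owledgm$ackn
  rot[5] = wledgm$ackno
  rot[6] = ledgm$acknow
  rot[7] = edgm$acknowl
  rot[8] = dgm$acknowle
  rot[9] = gm$acknowled
  rot[10] = m$acknowledg
  rot[11] = $acknowledgm
Sorted (with $ < everything):
  sorted[0] = $acknowledgm
  sorted[1] = acknowledgm$
  sorted[2] = cknowledgm$a
  sorted[3] = dgm$acknowle
  sorted[4] = edgm$acknowl
  sorted[5] = gm$acknowled
  sorted[6] = knowledgm$ac
  sorted[7] = ledgm$acknow
  sorted[8] = m$acknowledg
  sorted[9] = nowledgm$ack
  sorted[10] = owledgm$ackn
  sorted[11] = wledgm$ackno
sorted[9] = nowledgm$ack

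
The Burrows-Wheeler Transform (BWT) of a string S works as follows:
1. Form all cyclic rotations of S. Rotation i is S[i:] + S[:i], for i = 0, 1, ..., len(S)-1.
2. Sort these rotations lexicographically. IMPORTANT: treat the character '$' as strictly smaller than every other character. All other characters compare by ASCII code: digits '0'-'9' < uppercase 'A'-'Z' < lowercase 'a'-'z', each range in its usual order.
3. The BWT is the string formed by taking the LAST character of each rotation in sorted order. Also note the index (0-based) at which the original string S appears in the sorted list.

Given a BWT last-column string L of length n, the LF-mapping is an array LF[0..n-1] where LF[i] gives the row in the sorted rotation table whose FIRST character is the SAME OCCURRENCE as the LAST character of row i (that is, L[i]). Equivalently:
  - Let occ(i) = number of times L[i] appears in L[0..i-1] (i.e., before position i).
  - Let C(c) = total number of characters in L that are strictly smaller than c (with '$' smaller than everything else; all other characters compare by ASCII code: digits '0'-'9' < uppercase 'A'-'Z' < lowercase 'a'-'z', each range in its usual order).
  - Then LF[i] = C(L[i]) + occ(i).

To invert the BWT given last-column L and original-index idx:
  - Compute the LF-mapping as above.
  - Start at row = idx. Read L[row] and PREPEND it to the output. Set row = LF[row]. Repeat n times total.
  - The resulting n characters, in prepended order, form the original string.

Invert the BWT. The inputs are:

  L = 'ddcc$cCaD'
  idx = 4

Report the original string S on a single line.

LF mapping: 7 8 4 5 0 6 1 3 2
Walk LF starting at row 4, prepending L[row]:
  step 1: row=4, L[4]='$', prepend. Next row=LF[4]=0
  step 2: row=0, L[0]='d', prepend. Next row=LF[0]=7
  step 3: row=7, L[7]='a', prepend. Next row=LF[7]=3
  step 4: row=3, L[3]='c', prepend. Next row=LF[3]=5
  step 5: row=5, L[5]='c', prepend. Next row=LF[5]=6
  step 6: row=6, L[6]='C', prepend. Next row=LF[6]=1
  step 7: row=1, L[1]='d', prepend. Next row=LF[1]=8
  step 8: row=8, L[8]='D', prepend. Next row=LF[8]=2
  step 9: row=2, L[2]='c', prepend. Next row=LF[2]=4
Reversed output: cDdCccad$

Answer: cDdCccad$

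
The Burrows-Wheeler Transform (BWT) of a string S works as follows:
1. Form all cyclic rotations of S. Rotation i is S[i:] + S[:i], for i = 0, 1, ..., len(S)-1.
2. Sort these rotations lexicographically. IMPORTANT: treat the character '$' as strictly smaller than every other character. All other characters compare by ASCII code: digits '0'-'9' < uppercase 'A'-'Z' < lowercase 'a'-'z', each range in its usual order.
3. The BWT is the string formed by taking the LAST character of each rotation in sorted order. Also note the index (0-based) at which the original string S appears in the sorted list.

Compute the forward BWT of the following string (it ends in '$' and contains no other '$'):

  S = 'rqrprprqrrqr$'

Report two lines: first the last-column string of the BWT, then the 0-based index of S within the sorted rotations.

All 13 rotations (rotation i = S[i:]+S[:i]):
  rot[0] = rqrprprqrrqr$
  rot[1] = qrprprqrrqr$r
  rot[2] = rprprqrrqr$rq
  rot[3] = prprqrrqr$rqr
  rot[4] = rprqrrqr$rqrp
  rot[5] = prqrrqr$rqrpr
  rot[6] = rqrrqr$rqrprp
  rot[7] = qrrqr$rqrprpr
  rot[8] = rrqr$rqrprprq
  rot[9] = rqr$rqrprprqr
  rot[10] = qr$rqrprprqrr
  rot[11] = r$rqrprprqrrq
  rot[12] = $rqrprprqrrqr
Sorted (with $ < everything):
  sorted[0] = $rqrprprqrrqr  (last char: 'r')
  sorted[1] = prprqrrqr$rqr  (last char: 'r')
  sorted[2] = prqrrqr$rqrpr  (last char: 'r')
  sorted[3] = qr$rqrprprqrr  (last char: 'r')
  sorted[4] = qrprprqrrqr$r  (last char: 'r')
  sorted[5] = qrrqr$rqrprpr  (last char: 'r')
  sorted[6] = r$rqrprprqrrq  (last char: 'q')
  sorted[7] = rprprqrrqr$rq  (last char: 'q')
  sorted[8] = rprqrrqr$rqrp  (last char: 'p')
  sorted[9] = rqr$rqrprprqr  (last char: 'r')
  sorted[10] = rqrprprqrrqr$  (last char: '$')
  sorted[11] = rqrrqr$rqrprp  (last char: 'p')
  sorted[12] = rrqr$rqrprprq  (last char: 'q')
Last column: rrrrrrqqpr$pq
Original string S is at sorted index 10

Answer: rrrrrrqqpr$pq
10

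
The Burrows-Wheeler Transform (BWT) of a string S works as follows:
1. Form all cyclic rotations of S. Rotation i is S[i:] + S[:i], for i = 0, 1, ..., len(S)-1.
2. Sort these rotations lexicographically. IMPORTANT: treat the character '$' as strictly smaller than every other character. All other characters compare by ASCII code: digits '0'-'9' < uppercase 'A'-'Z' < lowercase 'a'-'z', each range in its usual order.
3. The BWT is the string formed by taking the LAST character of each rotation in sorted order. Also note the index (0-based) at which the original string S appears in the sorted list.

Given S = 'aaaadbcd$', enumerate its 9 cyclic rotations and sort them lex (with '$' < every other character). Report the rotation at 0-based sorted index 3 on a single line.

Answer: aadbcd$aa

Derivation:
All 9 rotations (rotation i = S[i:]+S[:i]):
  rot[0] = aaaadbcd$
  rot[1] = aaadbcd$a
  rot[2] = aadbcd$aa
  rot[3] = adbcd$aaa
  rot[4] = dbcd$aaaa
  rot[5] = bcd$aaaad
  rot[6] = cd$aaaadb
  rot[7] = d$aaaadbc
  rot[8] = $aaaadbcd
Sorted (with $ < everything):
  sorted[0] = $aaaadbcd
  sorted[1] = aaaadbcd$
  sorted[2] = aaadbcd$a
  sorted[3] = aadbcd$aa
  sorted[4] = adbcd$aaa
  sorted[5] = bcd$aaaad
  sorted[6] = cd$aaaadb
  sorted[7] = d$aaaadbc
  sorted[8] = dbcd$aaaa
sorted[3] = aadbcd$aa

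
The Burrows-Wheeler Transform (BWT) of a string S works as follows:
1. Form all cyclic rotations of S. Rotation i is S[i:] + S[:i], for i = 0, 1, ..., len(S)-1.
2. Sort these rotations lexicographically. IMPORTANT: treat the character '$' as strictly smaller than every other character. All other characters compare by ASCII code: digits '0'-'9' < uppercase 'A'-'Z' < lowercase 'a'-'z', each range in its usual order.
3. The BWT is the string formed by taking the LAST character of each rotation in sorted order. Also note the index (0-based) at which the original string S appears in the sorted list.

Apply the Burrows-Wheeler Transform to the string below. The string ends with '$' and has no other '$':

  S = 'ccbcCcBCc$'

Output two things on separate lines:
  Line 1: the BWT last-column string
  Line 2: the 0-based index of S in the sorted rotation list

Answer: ccBccCCbc$
9

Derivation:
All 10 rotations (rotation i = S[i:]+S[:i]):
  rot[0] = ccbcCcBCc$
  rot[1] = cbcCcBCc$c
  rot[2] = bcCcBCc$cc
  rot[3] = cCcBCc$ccb
  rot[4] = CcBCc$ccbc
  rot[5] = cBCc$ccbcC
  rot[6] = BCc$ccbcCc
  rot[7] = Cc$ccbcCcB
  rot[8] = c$ccbcCcBC
  rot[9] = $ccbcCcBCc
Sorted (with $ < everything):
  sorted[0] = $ccbcCcBCc  (last char: 'c')
  sorted[1] = BCc$ccbcCc  (last char: 'c')
  sorted[2] = Cc$ccbcCcB  (last char: 'B')
  sorted[3] = CcBCc$ccbc  (last char: 'c')
  sorted[4] = bcCcBCc$cc  (last char: 'c')
  sorted[5] = c$ccbcCcBC  (last char: 'C')
  sorted[6] = cBCc$ccbcC  (last char: 'C')
  sorted[7] = cCcBCc$ccb  (last char: 'b')
  sorted[8] = cbcCcBCc$c  (last char: 'c')
  sorted[9] = ccbcCcBCc$  (last char: '$')
Last column: ccBccCCbc$
Original string S is at sorted index 9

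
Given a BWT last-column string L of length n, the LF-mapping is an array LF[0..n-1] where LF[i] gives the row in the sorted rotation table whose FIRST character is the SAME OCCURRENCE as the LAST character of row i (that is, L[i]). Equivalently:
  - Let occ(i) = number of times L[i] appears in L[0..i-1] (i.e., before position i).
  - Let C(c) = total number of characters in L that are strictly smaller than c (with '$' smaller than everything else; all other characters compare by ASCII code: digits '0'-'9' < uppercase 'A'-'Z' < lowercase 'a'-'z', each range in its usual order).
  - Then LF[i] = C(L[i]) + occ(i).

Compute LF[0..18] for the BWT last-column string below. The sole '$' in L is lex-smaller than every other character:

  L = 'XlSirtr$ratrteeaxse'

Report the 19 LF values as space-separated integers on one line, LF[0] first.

Answer: 2 9 1 8 10 15 11 0 12 3 16 13 17 5 6 4 18 14 7

Derivation:
Char counts: '$':1, 'S':1, 'X':1, 'a':2, 'e':3, 'i':1, 'l':1, 'r':4, 's':1, 't':3, 'x':1
C (first-col start): C('$')=0, C('S')=1, C('X')=2, C('a')=3, C('e')=5, C('i')=8, C('l')=9, C('r')=10, C('s')=14, C('t')=15, C('x')=18
L[0]='X': occ=0, LF[0]=C('X')+0=2+0=2
L[1]='l': occ=0, LF[1]=C('l')+0=9+0=9
L[2]='S': occ=0, LF[2]=C('S')+0=1+0=1
L[3]='i': occ=0, LF[3]=C('i')+0=8+0=8
L[4]='r': occ=0, LF[4]=C('r')+0=10+0=10
L[5]='t': occ=0, LF[5]=C('t')+0=15+0=15
L[6]='r': occ=1, LF[6]=C('r')+1=10+1=11
L[7]='$': occ=0, LF[7]=C('$')+0=0+0=0
L[8]='r': occ=2, LF[8]=C('r')+2=10+2=12
L[9]='a': occ=0, LF[9]=C('a')+0=3+0=3
L[10]='t': occ=1, LF[10]=C('t')+1=15+1=16
L[11]='r': occ=3, LF[11]=C('r')+3=10+3=13
L[12]='t': occ=2, LF[12]=C('t')+2=15+2=17
L[13]='e': occ=0, LF[13]=C('e')+0=5+0=5
L[14]='e': occ=1, LF[14]=C('e')+1=5+1=6
L[15]='a': occ=1, LF[15]=C('a')+1=3+1=4
L[16]='x': occ=0, LF[16]=C('x')+0=18+0=18
L[17]='s': occ=0, LF[17]=C('s')+0=14+0=14
L[18]='e': occ=2, LF[18]=C('e')+2=5+2=7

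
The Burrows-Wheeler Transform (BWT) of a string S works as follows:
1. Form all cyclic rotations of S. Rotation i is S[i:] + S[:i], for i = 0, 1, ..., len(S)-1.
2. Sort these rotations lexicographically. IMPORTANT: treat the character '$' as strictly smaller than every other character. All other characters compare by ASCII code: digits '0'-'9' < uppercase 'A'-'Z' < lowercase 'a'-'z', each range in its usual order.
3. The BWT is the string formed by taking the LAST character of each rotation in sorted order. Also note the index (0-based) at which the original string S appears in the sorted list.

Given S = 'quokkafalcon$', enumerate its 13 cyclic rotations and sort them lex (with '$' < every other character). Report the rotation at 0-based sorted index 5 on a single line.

Answer: kafalcon$quok

Derivation:
All 13 rotations (rotation i = S[i:]+S[:i]):
  rot[0] = quokkafalcon$
  rot[1] = uokkafalcon$q
  rot[2] = okkafalcon$qu
  rot[3] = kkafalcon$quo
  rot[4] = kafalcon$quok
  rot[5] = afalcon$quokk
  rot[6] = falcon$quokka
  rot[7] = alcon$quokkaf
  rot[8] = lcon$quokkafa
  rot[9] = con$quokkafal
  rot[10] = on$quokkafalc
  rot[11] = n$quokkafalco
  rot[12] = $quokkafalcon
Sorted (with $ < everything):
  sorted[0] = $quokkafalcon
  sorted[1] = afalcon$quokk
  sorted[2] = alcon$quokkaf
  sorted[3] = con$quokkafal
  sorted[4] = falcon$quokka
  sorted[5] = kafalcon$quok
  sorted[6] = kkafalcon$quo
  sorted[7] = lcon$quokkafa
  sorted[8] = n$quokkafalco
  sorted[9] = okkafalcon$qu
  sorted[10] = on$quokkafalc
  sorted[11] = quokkafalcon$
  sorted[12] = uokkafalcon$q
sorted[5] = kafalcon$quok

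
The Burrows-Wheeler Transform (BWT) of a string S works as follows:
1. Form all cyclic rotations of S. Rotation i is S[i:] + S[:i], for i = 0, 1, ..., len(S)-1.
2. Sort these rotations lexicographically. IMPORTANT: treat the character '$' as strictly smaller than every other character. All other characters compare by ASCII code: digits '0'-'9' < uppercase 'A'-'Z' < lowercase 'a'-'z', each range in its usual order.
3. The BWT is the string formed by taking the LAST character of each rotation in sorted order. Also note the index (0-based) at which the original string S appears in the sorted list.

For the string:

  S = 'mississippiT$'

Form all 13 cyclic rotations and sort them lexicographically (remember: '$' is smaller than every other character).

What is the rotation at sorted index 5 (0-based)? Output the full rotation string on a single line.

All 13 rotations (rotation i = S[i:]+S[:i]):
  rot[0] = mississippiT$
  rot[1] = ississippiT$m
  rot[2] = ssissippiT$mi
  rot[3] = sissippiT$mis
  rot[4] = issippiT$miss
  rot[5] = ssippiT$missi
  rot[6] = sippiT$missis
  rot[7] = ippiT$mississ
  rot[8] = ppiT$mississi
  rot[9] = piT$mississip
  rot[10] = iT$mississipp
  rot[11] = T$mississippi
  rot[12] = $mississippiT
Sorted (with $ < everything):
  sorted[0] = $mississippiT
  sorted[1] = T$mississippi
  sorted[2] = iT$mississipp
  sorted[3] = ippiT$mississ
  sorted[4] = issippiT$miss
  sorted[5] = ississippiT$m
  sorted[6] = mississippiT$
  sorted[7] = piT$mississip
  sorted[8] = ppiT$mississi
  sorted[9] = sippiT$missis
  sorted[10] = sissippiT$mis
  sorted[11] = ssippiT$missi
  sorted[12] = ssissippiT$mi
sorted[5] = ississippiT$m

Answer: ississippiT$m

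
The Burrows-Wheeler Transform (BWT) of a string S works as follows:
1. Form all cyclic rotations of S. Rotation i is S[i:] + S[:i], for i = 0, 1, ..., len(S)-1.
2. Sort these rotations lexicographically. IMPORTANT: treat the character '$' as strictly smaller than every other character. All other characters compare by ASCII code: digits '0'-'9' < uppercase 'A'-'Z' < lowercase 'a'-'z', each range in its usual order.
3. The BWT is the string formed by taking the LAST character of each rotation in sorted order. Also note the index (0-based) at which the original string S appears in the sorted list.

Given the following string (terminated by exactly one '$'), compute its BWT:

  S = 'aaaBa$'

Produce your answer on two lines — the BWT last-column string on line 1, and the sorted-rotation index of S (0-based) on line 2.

Answer: aaBaa$
5

Derivation:
All 6 rotations (rotation i = S[i:]+S[:i]):
  rot[0] = aaaBa$
  rot[1] = aaBa$a
  rot[2] = aBa$aa
  rot[3] = Ba$aaa
  rot[4] = a$aaaB
  rot[5] = $aaaBa
Sorted (with $ < everything):
  sorted[0] = $aaaBa  (last char: 'a')
  sorted[1] = Ba$aaa  (last char: 'a')
  sorted[2] = a$aaaB  (last char: 'B')
  sorted[3] = aBa$aa  (last char: 'a')
  sorted[4] = aaBa$a  (last char: 'a')
  sorted[5] = aaaBa$  (last char: '$')
Last column: aaBaa$
Original string S is at sorted index 5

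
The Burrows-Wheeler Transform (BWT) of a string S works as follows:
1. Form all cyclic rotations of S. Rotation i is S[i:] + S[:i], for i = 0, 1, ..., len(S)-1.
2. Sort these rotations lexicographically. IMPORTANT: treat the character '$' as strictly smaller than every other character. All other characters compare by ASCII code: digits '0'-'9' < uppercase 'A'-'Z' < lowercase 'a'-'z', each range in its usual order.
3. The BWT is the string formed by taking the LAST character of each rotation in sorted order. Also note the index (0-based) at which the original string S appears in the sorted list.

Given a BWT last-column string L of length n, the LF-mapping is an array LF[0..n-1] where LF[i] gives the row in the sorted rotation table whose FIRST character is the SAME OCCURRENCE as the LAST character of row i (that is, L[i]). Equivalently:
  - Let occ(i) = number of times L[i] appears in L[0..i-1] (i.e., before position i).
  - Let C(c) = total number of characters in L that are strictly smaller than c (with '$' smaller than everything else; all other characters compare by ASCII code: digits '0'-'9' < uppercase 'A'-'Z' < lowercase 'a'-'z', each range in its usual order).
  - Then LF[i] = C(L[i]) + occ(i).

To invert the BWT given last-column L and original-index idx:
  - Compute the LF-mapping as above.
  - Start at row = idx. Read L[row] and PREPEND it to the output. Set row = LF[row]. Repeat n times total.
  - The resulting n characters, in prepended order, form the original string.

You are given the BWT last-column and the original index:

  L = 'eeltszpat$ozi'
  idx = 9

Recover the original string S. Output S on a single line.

LF mapping: 2 3 5 9 8 11 7 1 10 0 6 12 4
Walk LF starting at row 9, prepending L[row]:
  step 1: row=9, L[9]='$', prepend. Next row=LF[9]=0
  step 2: row=0, L[0]='e', prepend. Next row=LF[0]=2
  step 3: row=2, L[2]='l', prepend. Next row=LF[2]=5
  step 4: row=5, L[5]='z', prepend. Next row=LF[5]=11
  step 5: row=11, L[11]='z', prepend. Next row=LF[11]=12
  step 6: row=12, L[12]='i', prepend. Next row=LF[12]=4
  step 7: row=4, L[4]='s', prepend. Next row=LF[4]=8
  step 8: row=8, L[8]='t', prepend. Next row=LF[8]=10
  step 9: row=10, L[10]='o', prepend. Next row=LF[10]=6
  step 10: row=6, L[6]='p', prepend. Next row=LF[6]=7
  step 11: row=7, L[7]='a', prepend. Next row=LF[7]=1
  step 12: row=1, L[1]='e', prepend. Next row=LF[1]=3
  step 13: row=3, L[3]='t', prepend. Next row=LF[3]=9
Reversed output: teapotsizzle$

Answer: teapotsizzle$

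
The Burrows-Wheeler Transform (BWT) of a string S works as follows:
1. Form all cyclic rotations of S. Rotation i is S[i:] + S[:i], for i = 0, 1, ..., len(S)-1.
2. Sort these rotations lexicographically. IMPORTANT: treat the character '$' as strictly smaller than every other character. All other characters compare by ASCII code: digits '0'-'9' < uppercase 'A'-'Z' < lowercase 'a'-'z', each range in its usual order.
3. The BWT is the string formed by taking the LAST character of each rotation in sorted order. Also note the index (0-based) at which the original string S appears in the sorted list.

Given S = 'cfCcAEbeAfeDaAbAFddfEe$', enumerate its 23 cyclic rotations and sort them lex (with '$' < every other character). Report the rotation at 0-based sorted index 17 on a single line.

All 23 rotations (rotation i = S[i:]+S[:i]):
  rot[0] = cfCcAEbeAfeDaAbAFddfEe$
  rot[1] = fCcAEbeAfeDaAbAFddfEe$c
  rot[2] = CcAEbeAfeDaAbAFddfEe$cf
  rot[3] = cAEbeAfeDaAbAFddfEe$cfC
  rot[4] = AEbeAfeDaAbAFddfEe$cfCc
  rot[5] = EbeAfeDaAbAFddfEe$cfCcA
  rot[6] = beAfeDaAbAFddfEe$cfCcAE
  rot[7] = eAfeDaAbAFddfEe$cfCcAEb
  rot[8] = AfeDaAbAFddfEe$cfCcAEbe
  rot[9] = feDaAbAFddfEe$cfCcAEbeA
  rot[10] = eDaAbAFddfEe$cfCcAEbeAf
  rot[11] = DaAbAFddfEe$cfCcAEbeAfe
  rot[12] = aAbAFddfEe$cfCcAEbeAfeD
  rot[13] = AbAFddfEe$cfCcAEbeAfeDa
  rot[14] = bAFddfEe$cfCcAEbeAfeDaA
  rot[15] = AFddfEe$cfCcAEbeAfeDaAb
  rot[16] = FddfEe$cfCcAEbeAfeDaAbA
  rot[17] = ddfEe$cfCcAEbeAfeDaAbAF
  rot[18] = dfEe$cfCcAEbeAfeDaAbAFd
  rot[19] = fEe$cfCcAEbeAfeDaAbAFdd
  rot[20] = Ee$cfCcAEbeAfeDaAbAFddf
  rot[21] = e$cfCcAEbeAfeDaAbAFddfE
  rot[22] = $cfCcAEbeAfeDaAbAFddfEe
Sorted (with $ < everything):
  sorted[0] = $cfCcAEbeAfeDaAbAFddfEe
  sorted[1] = AEbeAfeDaAbAFddfEe$cfCc
  sorted[2] = AFddfEe$cfCcAEbeAfeDaAb
  sorted[3] = AbAFddfEe$cfCcAEbeAfeDa
  sorted[4] = AfeDaAbAFddfEe$cfCcAEbe
  sorted[5] = CcAEbeAfeDaAbAFddfEe$cf
  sorted[6] = DaAbAFddfEe$cfCcAEbeAfe
  sorted[7] = EbeAfeDaAbAFddfEe$cfCcA
  sorted[8] = Ee$cfCcAEbeAfeDaAbAFddf
  sorted[9] = FddfEe$cfCcAEbeAfeDaAbA
  sorted[10] = aAbAFddfEe$cfCcAEbeAfeD
  sorted[11] = bAFddfEe$cfCcAEbeAfeDaA
  sorted[12] = beAfeDaAbAFddfEe$cfCcAE
  sorted[13] = cAEbeAfeDaAbAFddfEe$cfC
  sorted[14] = cfCcAEbeAfeDaAbAFddfEe$
  sorted[15] = ddfEe$cfCcAEbeAfeDaAbAF
  sorted[16] = dfEe$cfCcAEbeAfeDaAbAFd
  sorted[17] = e$cfCcAEbeAfeDaAbAFddfE
  sorted[18] = eAfeDaAbAFddfEe$cfCcAEb
  sorted[19] = eDaAbAFddfEe$cfCcAEbeAf
  sorted[20] = fCcAEbeAfeDaAbAFddfEe$c
  sorted[21] = fEe$cfCcAEbeAfeDaAbAFdd
  sorted[22] = feDaAbAFddfEe$cfCcAEbeA
sorted[17] = e$cfCcAEbeAfeDaAbAFddfE

Answer: e$cfCcAEbeAfeDaAbAFddfE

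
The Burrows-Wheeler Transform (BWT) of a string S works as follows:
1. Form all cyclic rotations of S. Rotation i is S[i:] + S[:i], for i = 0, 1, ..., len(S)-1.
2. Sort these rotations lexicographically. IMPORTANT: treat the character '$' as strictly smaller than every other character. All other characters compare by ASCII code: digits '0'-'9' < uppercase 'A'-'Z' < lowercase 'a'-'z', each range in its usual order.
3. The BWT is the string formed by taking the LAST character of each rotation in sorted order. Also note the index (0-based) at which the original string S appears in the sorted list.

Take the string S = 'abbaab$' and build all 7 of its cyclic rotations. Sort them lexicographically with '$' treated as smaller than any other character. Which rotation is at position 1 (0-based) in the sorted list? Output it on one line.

All 7 rotations (rotation i = S[i:]+S[:i]):
  rot[0] = abbaab$
  rot[1] = bbaab$a
  rot[2] = baab$ab
  rot[3] = aab$abb
  rot[4] = ab$abba
  rot[5] = b$abbaa
  rot[6] = $abbaab
Sorted (with $ < everything):
  sorted[0] = $abbaab
  sorted[1] = aab$abb
  sorted[2] = ab$abba
  sorted[3] = abbaab$
  sorted[4] = b$abbaa
  sorted[5] = baab$ab
  sorted[6] = bbaab$a
sorted[1] = aab$abb

Answer: aab$abb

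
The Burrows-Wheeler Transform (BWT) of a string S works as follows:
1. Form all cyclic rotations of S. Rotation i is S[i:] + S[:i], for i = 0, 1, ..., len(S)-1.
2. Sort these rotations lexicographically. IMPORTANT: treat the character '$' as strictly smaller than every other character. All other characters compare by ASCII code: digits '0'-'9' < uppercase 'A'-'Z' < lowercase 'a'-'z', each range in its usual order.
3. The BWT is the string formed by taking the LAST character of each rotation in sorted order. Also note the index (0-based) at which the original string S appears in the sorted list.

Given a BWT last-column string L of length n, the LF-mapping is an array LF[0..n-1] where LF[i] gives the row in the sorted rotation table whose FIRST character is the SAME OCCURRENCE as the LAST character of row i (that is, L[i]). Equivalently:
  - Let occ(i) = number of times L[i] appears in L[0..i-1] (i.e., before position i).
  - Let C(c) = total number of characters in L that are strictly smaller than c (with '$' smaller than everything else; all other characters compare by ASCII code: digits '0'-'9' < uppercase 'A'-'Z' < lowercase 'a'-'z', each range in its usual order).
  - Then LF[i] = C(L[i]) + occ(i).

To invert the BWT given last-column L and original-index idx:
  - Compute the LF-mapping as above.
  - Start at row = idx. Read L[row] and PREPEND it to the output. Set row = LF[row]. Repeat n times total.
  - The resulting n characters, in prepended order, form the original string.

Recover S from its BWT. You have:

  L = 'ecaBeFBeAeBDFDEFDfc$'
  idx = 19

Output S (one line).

Answer: feDeBFaBBDcAEceFDFe$

Derivation:
LF mapping: 15 13 12 2 16 9 3 17 1 18 4 5 10 6 8 11 7 19 14 0
Walk LF starting at row 19, prepending L[row]:
  step 1: row=19, L[19]='$', prepend. Next row=LF[19]=0
  step 2: row=0, L[0]='e', prepend. Next row=LF[0]=15
  step 3: row=15, L[15]='F', prepend. Next row=LF[15]=11
  step 4: row=11, L[11]='D', prepend. Next row=LF[11]=5
  step 5: row=5, L[5]='F', prepend. Next row=LF[5]=9
  step 6: row=9, L[9]='e', prepend. Next row=LF[9]=18
  step 7: row=18, L[18]='c', prepend. Next row=LF[18]=14
  step 8: row=14, L[14]='E', prepend. Next row=LF[14]=8
  step 9: row=8, L[8]='A', prepend. Next row=LF[8]=1
  step 10: row=1, L[1]='c', prepend. Next row=LF[1]=13
  step 11: row=13, L[13]='D', prepend. Next row=LF[13]=6
  step 12: row=6, L[6]='B', prepend. Next row=LF[6]=3
  step 13: row=3, L[3]='B', prepend. Next row=LF[3]=2
  step 14: row=2, L[2]='a', prepend. Next row=LF[2]=12
  step 15: row=12, L[12]='F', prepend. Next row=LF[12]=10
  step 16: row=10, L[10]='B', prepend. Next row=LF[10]=4
  step 17: row=4, L[4]='e', prepend. Next row=LF[4]=16
  step 18: row=16, L[16]='D', prepend. Next row=LF[16]=7
  step 19: row=7, L[7]='e', prepend. Next row=LF[7]=17
  step 20: row=17, L[17]='f', prepend. Next row=LF[17]=19
Reversed output: feDeBFaBBDcAEceFDFe$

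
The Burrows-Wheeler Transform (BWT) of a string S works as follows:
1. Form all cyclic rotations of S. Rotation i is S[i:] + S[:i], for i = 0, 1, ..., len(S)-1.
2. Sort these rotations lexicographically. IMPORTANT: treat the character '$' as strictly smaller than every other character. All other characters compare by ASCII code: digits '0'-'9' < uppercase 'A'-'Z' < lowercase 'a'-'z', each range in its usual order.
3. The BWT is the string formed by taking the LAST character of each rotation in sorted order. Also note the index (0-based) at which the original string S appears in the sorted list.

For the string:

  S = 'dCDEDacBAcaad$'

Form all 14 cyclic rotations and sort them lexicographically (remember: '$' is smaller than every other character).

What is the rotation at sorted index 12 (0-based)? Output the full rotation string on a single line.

Answer: d$dCDEDacBAcaa

Derivation:
All 14 rotations (rotation i = S[i:]+S[:i]):
  rot[0] = dCDEDacBAcaad$
  rot[1] = CDEDacBAcaad$d
  rot[2] = DEDacBAcaad$dC
  rot[3] = EDacBAcaad$dCD
  rot[4] = DacBAcaad$dCDE
  rot[5] = acBAcaad$dCDED
  rot[6] = cBAcaad$dCDEDa
  rot[7] = BAcaad$dCDEDac
  rot[8] = Acaad$dCDEDacB
  rot[9] = caad$dCDEDacBA
  rot[10] = aad$dCDEDacBAc
  rot[11] = ad$dCDEDacBAca
  rot[12] = d$dCDEDacBAcaa
  rot[13] = $dCDEDacBAcaad
Sorted (with $ < everything):
  sorted[0] = $dCDEDacBAcaad
  sorted[1] = Acaad$dCDEDacB
  sorted[2] = BAcaad$dCDEDac
  sorted[3] = CDEDacBAcaad$d
  sorted[4] = DEDacBAcaad$dC
  sorted[5] = DacBAcaad$dCDE
  sorted[6] = EDacBAcaad$dCD
  sorted[7] = aad$dCDEDacBAc
  sorted[8] = acBAcaad$dCDED
  sorted[9] = ad$dCDEDacBAca
  sorted[10] = cBAcaad$dCDEDa
  sorted[11] = caad$dCDEDacBA
  sorted[12] = d$dCDEDacBAcaa
  sorted[13] = dCDEDacBAcaad$
sorted[12] = d$dCDEDacBAcaa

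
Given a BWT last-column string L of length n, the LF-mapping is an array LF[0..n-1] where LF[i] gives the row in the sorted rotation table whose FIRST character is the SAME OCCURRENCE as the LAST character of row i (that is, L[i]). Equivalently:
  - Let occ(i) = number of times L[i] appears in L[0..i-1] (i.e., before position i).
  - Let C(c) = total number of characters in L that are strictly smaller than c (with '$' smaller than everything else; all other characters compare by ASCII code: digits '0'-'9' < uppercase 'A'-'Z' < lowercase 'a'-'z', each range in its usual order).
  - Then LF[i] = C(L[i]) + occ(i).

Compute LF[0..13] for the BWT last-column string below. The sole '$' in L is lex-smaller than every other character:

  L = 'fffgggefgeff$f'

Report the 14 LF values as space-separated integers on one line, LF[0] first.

Char counts: '$':1, 'e':2, 'f':7, 'g':4
C (first-col start): C('$')=0, C('e')=1, C('f')=3, C('g')=10
L[0]='f': occ=0, LF[0]=C('f')+0=3+0=3
L[1]='f': occ=1, LF[1]=C('f')+1=3+1=4
L[2]='f': occ=2, LF[2]=C('f')+2=3+2=5
L[3]='g': occ=0, LF[3]=C('g')+0=10+0=10
L[4]='g': occ=1, LF[4]=C('g')+1=10+1=11
L[5]='g': occ=2, LF[5]=C('g')+2=10+2=12
L[6]='e': occ=0, LF[6]=C('e')+0=1+0=1
L[7]='f': occ=3, LF[7]=C('f')+3=3+3=6
L[8]='g': occ=3, LF[8]=C('g')+3=10+3=13
L[9]='e': occ=1, LF[9]=C('e')+1=1+1=2
L[10]='f': occ=4, LF[10]=C('f')+4=3+4=7
L[11]='f': occ=5, LF[11]=C('f')+5=3+5=8
L[12]='$': occ=0, LF[12]=C('$')+0=0+0=0
L[13]='f': occ=6, LF[13]=C('f')+6=3+6=9

Answer: 3 4 5 10 11 12 1 6 13 2 7 8 0 9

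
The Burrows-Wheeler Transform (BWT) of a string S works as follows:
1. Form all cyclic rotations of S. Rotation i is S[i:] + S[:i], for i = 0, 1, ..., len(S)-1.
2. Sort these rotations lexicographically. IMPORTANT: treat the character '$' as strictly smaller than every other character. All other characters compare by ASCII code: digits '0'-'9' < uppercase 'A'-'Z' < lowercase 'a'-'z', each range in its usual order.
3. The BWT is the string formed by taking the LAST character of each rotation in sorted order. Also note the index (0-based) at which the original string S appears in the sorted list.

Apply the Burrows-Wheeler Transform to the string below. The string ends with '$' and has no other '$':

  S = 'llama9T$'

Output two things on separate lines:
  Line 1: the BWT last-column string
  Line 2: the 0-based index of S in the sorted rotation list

All 8 rotations (rotation i = S[i:]+S[:i]):
  rot[0] = llama9T$
  rot[1] = lama9T$l
  rot[2] = ama9T$ll
  rot[3] = ma9T$lla
  rot[4] = a9T$llam
  rot[5] = 9T$llama
  rot[6] = T$llama9
  rot[7] = $llama9T
Sorted (with $ < everything):
  sorted[0] = $llama9T  (last char: 'T')
  sorted[1] = 9T$llama  (last char: 'a')
  sorted[2] = T$llama9  (last char: '9')
  sorted[3] = a9T$llam  (last char: 'm')
  sorted[4] = ama9T$ll  (last char: 'l')
  sorted[5] = lama9T$l  (last char: 'l')
  sorted[6] = llama9T$  (last char: '$')
  sorted[7] = ma9T$lla  (last char: 'a')
Last column: Ta9mll$a
Original string S is at sorted index 6

Answer: Ta9mll$a
6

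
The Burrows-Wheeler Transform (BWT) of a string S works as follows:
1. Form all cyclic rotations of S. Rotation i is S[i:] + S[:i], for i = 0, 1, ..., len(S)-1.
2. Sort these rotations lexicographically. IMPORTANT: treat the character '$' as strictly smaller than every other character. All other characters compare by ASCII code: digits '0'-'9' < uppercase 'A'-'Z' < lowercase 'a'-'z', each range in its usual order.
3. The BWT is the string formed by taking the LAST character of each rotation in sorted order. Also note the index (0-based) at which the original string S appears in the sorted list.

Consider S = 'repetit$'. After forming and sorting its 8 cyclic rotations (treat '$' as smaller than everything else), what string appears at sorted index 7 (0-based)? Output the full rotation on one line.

Answer: tit$repe

Derivation:
All 8 rotations (rotation i = S[i:]+S[:i]):
  rot[0] = repetit$
  rot[1] = epetit$r
  rot[2] = petit$re
  rot[3] = etit$rep
  rot[4] = tit$repe
  rot[5] = it$repet
  rot[6] = t$repeti
  rot[7] = $repetit
Sorted (with $ < everything):
  sorted[0] = $repetit
  sorted[1] = epetit$r
  sorted[2] = etit$rep
  sorted[3] = it$repet
  sorted[4] = petit$re
  sorted[5] = repetit$
  sorted[6] = t$repeti
  sorted[7] = tit$repe
sorted[7] = tit$repe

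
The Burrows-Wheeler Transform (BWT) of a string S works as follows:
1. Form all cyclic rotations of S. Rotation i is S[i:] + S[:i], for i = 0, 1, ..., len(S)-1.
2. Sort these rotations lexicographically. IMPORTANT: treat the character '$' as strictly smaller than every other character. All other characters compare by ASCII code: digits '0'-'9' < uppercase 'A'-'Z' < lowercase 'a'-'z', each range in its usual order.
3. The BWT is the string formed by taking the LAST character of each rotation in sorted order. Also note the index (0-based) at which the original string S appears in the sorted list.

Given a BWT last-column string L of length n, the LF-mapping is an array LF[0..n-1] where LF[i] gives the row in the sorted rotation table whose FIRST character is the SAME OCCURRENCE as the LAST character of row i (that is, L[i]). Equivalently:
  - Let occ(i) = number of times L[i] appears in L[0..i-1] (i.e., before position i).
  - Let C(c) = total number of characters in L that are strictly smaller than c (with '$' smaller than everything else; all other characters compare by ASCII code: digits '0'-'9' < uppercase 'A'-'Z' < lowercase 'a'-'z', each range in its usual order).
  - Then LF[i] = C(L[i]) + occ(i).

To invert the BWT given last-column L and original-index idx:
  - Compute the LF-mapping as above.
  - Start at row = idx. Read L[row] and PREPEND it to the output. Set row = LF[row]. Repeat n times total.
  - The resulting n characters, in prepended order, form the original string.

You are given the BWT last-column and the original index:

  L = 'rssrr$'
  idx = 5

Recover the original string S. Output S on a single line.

LF mapping: 1 4 5 2 3 0
Walk LF starting at row 5, prepending L[row]:
  step 1: row=5, L[5]='$', prepend. Next row=LF[5]=0
  step 2: row=0, L[0]='r', prepend. Next row=LF[0]=1
  step 3: row=1, L[1]='s', prepend. Next row=LF[1]=4
  step 4: row=4, L[4]='r', prepend. Next row=LF[4]=3
  step 5: row=3, L[3]='r', prepend. Next row=LF[3]=2
  step 6: row=2, L[2]='s', prepend. Next row=LF[2]=5
Reversed output: srrsr$

Answer: srrsr$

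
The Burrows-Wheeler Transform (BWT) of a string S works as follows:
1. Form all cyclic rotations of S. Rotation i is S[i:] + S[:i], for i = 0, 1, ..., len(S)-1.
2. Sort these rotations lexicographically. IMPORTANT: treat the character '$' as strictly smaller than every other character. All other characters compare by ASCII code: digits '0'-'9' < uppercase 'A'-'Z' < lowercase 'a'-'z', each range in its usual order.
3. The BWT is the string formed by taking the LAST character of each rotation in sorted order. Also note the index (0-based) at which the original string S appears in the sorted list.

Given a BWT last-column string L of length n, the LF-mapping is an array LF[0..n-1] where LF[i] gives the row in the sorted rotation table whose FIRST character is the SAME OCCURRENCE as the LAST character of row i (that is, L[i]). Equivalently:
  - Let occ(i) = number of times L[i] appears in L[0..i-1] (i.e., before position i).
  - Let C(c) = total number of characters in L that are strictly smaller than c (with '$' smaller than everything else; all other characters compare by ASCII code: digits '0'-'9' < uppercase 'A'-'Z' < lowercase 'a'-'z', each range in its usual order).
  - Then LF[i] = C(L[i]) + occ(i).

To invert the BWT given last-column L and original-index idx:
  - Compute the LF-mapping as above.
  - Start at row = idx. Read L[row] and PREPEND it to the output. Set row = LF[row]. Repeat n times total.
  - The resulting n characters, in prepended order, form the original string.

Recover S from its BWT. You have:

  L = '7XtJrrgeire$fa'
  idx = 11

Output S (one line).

Answer: refrigeratJX7$

Derivation:
LF mapping: 1 3 13 2 10 11 8 5 9 12 6 0 7 4
Walk LF starting at row 11, prepending L[row]:
  step 1: row=11, L[11]='$', prepend. Next row=LF[11]=0
  step 2: row=0, L[0]='7', prepend. Next row=LF[0]=1
  step 3: row=1, L[1]='X', prepend. Next row=LF[1]=3
  step 4: row=3, L[3]='J', prepend. Next row=LF[3]=2
  step 5: row=2, L[2]='t', prepend. Next row=LF[2]=13
  step 6: row=13, L[13]='a', prepend. Next row=LF[13]=4
  step 7: row=4, L[4]='r', prepend. Next row=LF[4]=10
  step 8: row=10, L[10]='e', prepend. Next row=LF[10]=6
  step 9: row=6, L[6]='g', prepend. Next row=LF[6]=8
  step 10: row=8, L[8]='i', prepend. Next row=LF[8]=9
  step 11: row=9, L[9]='r', prepend. Next row=LF[9]=12
  step 12: row=12, L[12]='f', prepend. Next row=LF[12]=7
  step 13: row=7, L[7]='e', prepend. Next row=LF[7]=5
  step 14: row=5, L[5]='r', prepend. Next row=LF[5]=11
Reversed output: refrigeratJX7$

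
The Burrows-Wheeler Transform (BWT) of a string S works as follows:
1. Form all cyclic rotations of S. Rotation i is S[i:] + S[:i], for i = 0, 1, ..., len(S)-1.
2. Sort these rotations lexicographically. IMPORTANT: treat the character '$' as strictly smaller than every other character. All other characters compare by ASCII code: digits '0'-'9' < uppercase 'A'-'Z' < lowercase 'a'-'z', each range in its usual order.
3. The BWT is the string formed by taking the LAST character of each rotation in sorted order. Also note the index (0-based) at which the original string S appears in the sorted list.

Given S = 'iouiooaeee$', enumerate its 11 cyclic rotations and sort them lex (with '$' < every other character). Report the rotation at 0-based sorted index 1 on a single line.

All 11 rotations (rotation i = S[i:]+S[:i]):
  rot[0] = iouiooaeee$
  rot[1] = ouiooaeee$i
  rot[2] = uiooaeee$io
  rot[3] = iooaeee$iou
  rot[4] = ooaeee$ioui
  rot[5] = oaeee$iouio
  rot[6] = aeee$iouioo
  rot[7] = eee$iouiooa
  rot[8] = ee$iouiooae
  rot[9] = e$iouiooaee
  rot[10] = $iouiooaeee
Sorted (with $ < everything):
  sorted[0] = $iouiooaeee
  sorted[1] = aeee$iouioo
  sorted[2] = e$iouiooaee
  sorted[3] = ee$iouiooae
  sorted[4] = eee$iouiooa
  sorted[5] = iooaeee$iou
  sorted[6] = iouiooaeee$
  sorted[7] = oaeee$iouio
  sorted[8] = ooaeee$ioui
  sorted[9] = ouiooaeee$i
  sorted[10] = uiooaeee$io
sorted[1] = aeee$iouioo

Answer: aeee$iouioo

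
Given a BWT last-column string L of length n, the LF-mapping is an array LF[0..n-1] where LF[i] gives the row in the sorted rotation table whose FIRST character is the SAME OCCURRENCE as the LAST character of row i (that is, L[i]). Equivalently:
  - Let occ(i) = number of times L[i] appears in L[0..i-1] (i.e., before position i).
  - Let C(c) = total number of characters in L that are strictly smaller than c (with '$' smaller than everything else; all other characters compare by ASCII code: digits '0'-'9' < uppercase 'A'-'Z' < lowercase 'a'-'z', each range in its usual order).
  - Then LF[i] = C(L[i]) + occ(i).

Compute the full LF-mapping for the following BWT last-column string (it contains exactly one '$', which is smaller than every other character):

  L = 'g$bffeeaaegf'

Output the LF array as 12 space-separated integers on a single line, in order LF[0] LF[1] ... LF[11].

Answer: 10 0 3 7 8 4 5 1 2 6 11 9

Derivation:
Char counts: '$':1, 'a':2, 'b':1, 'e':3, 'f':3, 'g':2
C (first-col start): C('$')=0, C('a')=1, C('b')=3, C('e')=4, C('f')=7, C('g')=10
L[0]='g': occ=0, LF[0]=C('g')+0=10+0=10
L[1]='$': occ=0, LF[1]=C('$')+0=0+0=0
L[2]='b': occ=0, LF[2]=C('b')+0=3+0=3
L[3]='f': occ=0, LF[3]=C('f')+0=7+0=7
L[4]='f': occ=1, LF[4]=C('f')+1=7+1=8
L[5]='e': occ=0, LF[5]=C('e')+0=4+0=4
L[6]='e': occ=1, LF[6]=C('e')+1=4+1=5
L[7]='a': occ=0, LF[7]=C('a')+0=1+0=1
L[8]='a': occ=1, LF[8]=C('a')+1=1+1=2
L[9]='e': occ=2, LF[9]=C('e')+2=4+2=6
L[10]='g': occ=1, LF[10]=C('g')+1=10+1=11
L[11]='f': occ=2, LF[11]=C('f')+2=7+2=9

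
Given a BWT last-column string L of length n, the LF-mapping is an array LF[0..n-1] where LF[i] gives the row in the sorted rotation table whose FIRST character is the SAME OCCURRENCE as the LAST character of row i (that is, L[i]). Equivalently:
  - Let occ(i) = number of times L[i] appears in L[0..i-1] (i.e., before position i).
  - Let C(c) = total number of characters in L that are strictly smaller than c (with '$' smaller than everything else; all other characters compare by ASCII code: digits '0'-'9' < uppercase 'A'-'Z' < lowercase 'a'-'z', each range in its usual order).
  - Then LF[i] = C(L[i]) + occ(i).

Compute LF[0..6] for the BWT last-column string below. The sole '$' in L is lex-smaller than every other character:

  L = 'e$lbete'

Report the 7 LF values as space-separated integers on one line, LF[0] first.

Answer: 2 0 5 1 3 6 4

Derivation:
Char counts: '$':1, 'b':1, 'e':3, 'l':1, 't':1
C (first-col start): C('$')=0, C('b')=1, C('e')=2, C('l')=5, C('t')=6
L[0]='e': occ=0, LF[0]=C('e')+0=2+0=2
L[1]='$': occ=0, LF[1]=C('$')+0=0+0=0
L[2]='l': occ=0, LF[2]=C('l')+0=5+0=5
L[3]='b': occ=0, LF[3]=C('b')+0=1+0=1
L[4]='e': occ=1, LF[4]=C('e')+1=2+1=3
L[5]='t': occ=0, LF[5]=C('t')+0=6+0=6
L[6]='e': occ=2, LF[6]=C('e')+2=2+2=4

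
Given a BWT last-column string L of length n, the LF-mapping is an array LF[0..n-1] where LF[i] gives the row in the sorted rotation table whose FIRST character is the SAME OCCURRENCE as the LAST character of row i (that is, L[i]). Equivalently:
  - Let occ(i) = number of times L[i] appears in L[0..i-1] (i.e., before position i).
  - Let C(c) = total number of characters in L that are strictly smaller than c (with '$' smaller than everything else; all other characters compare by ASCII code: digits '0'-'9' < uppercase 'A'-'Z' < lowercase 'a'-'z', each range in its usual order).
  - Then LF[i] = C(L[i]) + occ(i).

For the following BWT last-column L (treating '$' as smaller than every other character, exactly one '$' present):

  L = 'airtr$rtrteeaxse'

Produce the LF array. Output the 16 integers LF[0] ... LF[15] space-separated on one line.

Answer: 1 6 7 12 8 0 9 13 10 14 3 4 2 15 11 5

Derivation:
Char counts: '$':1, 'a':2, 'e':3, 'i':1, 'r':4, 's':1, 't':3, 'x':1
C (first-col start): C('$')=0, C('a')=1, C('e')=3, C('i')=6, C('r')=7, C('s')=11, C('t')=12, C('x')=15
L[0]='a': occ=0, LF[0]=C('a')+0=1+0=1
L[1]='i': occ=0, LF[1]=C('i')+0=6+0=6
L[2]='r': occ=0, LF[2]=C('r')+0=7+0=7
L[3]='t': occ=0, LF[3]=C('t')+0=12+0=12
L[4]='r': occ=1, LF[4]=C('r')+1=7+1=8
L[5]='$': occ=0, LF[5]=C('$')+0=0+0=0
L[6]='r': occ=2, LF[6]=C('r')+2=7+2=9
L[7]='t': occ=1, LF[7]=C('t')+1=12+1=13
L[8]='r': occ=3, LF[8]=C('r')+3=7+3=10
L[9]='t': occ=2, LF[9]=C('t')+2=12+2=14
L[10]='e': occ=0, LF[10]=C('e')+0=3+0=3
L[11]='e': occ=1, LF[11]=C('e')+1=3+1=4
L[12]='a': occ=1, LF[12]=C('a')+1=1+1=2
L[13]='x': occ=0, LF[13]=C('x')+0=15+0=15
L[14]='s': occ=0, LF[14]=C('s')+0=11+0=11
L[15]='e': occ=2, LF[15]=C('e')+2=3+2=5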